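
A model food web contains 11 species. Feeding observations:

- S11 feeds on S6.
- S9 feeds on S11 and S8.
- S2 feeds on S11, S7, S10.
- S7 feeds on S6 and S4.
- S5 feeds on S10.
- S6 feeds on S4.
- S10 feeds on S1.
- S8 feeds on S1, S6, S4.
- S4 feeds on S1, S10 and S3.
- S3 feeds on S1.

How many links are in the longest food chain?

5 links

One longest chain: S1 → S3 → S4 → S6 → S8 → S9.
It has 6 species and 5 links.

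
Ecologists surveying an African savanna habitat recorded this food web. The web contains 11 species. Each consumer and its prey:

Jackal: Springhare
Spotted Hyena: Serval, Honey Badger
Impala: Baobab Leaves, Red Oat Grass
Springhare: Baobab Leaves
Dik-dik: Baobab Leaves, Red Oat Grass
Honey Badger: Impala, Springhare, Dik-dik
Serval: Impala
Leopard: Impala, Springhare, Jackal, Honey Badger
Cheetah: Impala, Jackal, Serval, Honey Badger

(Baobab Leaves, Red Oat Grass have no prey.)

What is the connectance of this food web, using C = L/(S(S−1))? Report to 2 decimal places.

The web has S = 11 species and L = 20 feeding links.
C = L / (S(S−1)) = 20 / 110 = 0.1818 ≈ 0.18.

C = 0.18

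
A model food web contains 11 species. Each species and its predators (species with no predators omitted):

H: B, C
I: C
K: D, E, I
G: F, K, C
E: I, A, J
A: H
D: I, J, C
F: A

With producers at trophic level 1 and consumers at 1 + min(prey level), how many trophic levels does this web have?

Producers (level 1): G.
Following each consumer down to its lowest-level prey: G → F → A → H → B (levels 1 through 5).
All prey of B (H 4) are at level 4 or above, so B is at level 1 + 4 = 5.
Every consumer has at least one prey at level 4 or below, so none exceeds level 5.

5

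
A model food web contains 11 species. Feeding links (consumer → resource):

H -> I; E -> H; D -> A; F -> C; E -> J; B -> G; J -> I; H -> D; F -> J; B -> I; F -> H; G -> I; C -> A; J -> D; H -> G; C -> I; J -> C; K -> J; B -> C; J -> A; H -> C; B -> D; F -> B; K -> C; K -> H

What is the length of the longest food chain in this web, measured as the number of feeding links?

One longest chain: I → C → J → E.
It has 4 species and 3 links.

3 links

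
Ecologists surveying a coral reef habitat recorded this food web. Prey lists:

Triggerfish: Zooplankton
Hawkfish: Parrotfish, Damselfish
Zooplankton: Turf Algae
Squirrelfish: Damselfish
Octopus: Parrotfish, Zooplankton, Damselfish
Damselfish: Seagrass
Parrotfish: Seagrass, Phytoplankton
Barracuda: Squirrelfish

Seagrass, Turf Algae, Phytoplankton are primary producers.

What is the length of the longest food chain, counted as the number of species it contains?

One longest chain: Seagrass → Damselfish → Squirrelfish → Barracuda.
It has 4 species and 3 links.

4 species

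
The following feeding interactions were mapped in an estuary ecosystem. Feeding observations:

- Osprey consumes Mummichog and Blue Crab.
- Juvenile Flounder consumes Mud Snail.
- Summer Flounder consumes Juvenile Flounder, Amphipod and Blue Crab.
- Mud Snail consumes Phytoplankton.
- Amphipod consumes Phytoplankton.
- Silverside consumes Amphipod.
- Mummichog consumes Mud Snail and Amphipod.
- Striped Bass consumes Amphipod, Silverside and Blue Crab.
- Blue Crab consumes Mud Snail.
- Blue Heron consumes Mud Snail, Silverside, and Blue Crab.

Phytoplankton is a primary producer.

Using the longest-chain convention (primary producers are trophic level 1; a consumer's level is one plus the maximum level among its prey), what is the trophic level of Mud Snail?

Trophic level 2

Phytoplankton is a producer → level 1.
Mud Snail eats Phytoplankton → level 2.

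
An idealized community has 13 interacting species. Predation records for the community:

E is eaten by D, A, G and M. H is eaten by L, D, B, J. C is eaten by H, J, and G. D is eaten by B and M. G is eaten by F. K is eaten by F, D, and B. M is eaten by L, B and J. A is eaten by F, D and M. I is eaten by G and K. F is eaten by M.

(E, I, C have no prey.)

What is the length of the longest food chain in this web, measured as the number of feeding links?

4 links

One longest chain: E → G → F → M → L.
It has 5 species and 4 links.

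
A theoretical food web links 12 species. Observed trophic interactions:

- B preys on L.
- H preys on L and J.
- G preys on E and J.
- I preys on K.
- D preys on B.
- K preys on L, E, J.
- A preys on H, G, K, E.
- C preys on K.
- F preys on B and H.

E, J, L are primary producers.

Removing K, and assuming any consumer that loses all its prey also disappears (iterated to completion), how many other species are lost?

Remove K.
Round 1: I (all prey gone), C (all prey gone) → extinct.
No further losses. Total secondary extinctions: 2.

2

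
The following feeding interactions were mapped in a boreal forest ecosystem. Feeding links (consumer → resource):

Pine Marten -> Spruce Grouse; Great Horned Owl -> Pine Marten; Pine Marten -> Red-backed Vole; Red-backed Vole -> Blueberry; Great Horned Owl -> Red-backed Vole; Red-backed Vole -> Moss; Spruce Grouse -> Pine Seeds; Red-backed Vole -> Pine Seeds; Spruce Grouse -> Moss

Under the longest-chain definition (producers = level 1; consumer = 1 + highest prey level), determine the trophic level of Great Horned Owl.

Pine Seeds is a producer → level 1.
Spruce Grouse eats Pine Seeds (level 1); other prey at levels: Moss 1 → level 2.
Pine Marten eats Spruce Grouse (level 2); other prey at levels: Red-backed Vole 2 → level 3.
Great Horned Owl eats Pine Marten (level 3); other prey at levels: Red-backed Vole 2 → level 4.

Trophic level 4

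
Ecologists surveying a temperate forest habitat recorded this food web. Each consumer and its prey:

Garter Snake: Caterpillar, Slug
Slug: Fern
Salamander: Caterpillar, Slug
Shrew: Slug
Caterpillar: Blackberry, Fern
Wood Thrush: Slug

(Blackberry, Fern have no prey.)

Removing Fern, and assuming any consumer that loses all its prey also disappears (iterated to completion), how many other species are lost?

Remove Fern.
Round 1: Slug (all prey gone) → extinct.
Round 2: Wood Thrush (all prey gone), Shrew (all prey gone) → extinct.
No further losses. Total secondary extinctions: 3.

3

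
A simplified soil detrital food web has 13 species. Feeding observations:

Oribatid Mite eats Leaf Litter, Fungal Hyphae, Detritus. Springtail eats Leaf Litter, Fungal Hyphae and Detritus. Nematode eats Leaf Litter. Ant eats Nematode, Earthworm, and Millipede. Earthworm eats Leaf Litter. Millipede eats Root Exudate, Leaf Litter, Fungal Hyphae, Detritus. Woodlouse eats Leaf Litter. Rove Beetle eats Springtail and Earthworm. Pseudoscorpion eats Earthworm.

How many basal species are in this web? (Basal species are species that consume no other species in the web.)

4

Basal species (no prey listed): Root Exudate, Leaf Litter, Fungal Hyphae, Detritus.
Count: 4.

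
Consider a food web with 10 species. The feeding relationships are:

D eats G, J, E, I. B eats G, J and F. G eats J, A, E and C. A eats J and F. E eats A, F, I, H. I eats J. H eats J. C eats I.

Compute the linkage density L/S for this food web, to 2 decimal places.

There are L = 20 links among S = 10 species.
L/S = 20/10 = 2.0000 ≈ 2.00.

L/S = 2.00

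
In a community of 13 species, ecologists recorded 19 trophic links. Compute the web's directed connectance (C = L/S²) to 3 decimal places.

C = 0.112

The web has S = 13 species and L = 19 feeding links.
C = L / S² = 19 / 169 = 0.1124 ≈ 0.112.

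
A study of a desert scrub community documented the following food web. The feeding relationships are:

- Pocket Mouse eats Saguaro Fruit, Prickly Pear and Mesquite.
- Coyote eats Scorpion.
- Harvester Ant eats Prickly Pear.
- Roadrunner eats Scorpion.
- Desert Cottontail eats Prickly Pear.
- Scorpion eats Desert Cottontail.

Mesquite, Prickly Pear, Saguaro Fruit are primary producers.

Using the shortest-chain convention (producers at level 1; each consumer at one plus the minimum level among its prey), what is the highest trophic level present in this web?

4

Producers (level 1): Mesquite, Prickly Pear, Saguaro Fruit.
Following each consumer down to its lowest-level prey: Prickly Pear → Desert Cottontail → Scorpion → Roadrunner (levels 1 through 4).
All prey of Roadrunner (Scorpion 3) are at level 3 or above, so Roadrunner is at level 1 + 3 = 4.
Every consumer has at least one prey at level 3 or below, so none exceeds level 4.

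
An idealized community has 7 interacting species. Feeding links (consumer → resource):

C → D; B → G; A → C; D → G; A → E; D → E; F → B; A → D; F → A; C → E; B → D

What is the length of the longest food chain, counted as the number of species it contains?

5 species

One longest chain: G → D → C → A → F.
It has 5 species and 4 links.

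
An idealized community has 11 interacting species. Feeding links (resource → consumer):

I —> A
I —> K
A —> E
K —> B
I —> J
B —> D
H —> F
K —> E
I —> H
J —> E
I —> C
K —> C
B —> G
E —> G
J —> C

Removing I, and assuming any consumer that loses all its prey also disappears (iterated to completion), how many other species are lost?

Remove I.
Round 1: H (all prey gone), J (all prey gone), K (all prey gone), A (all prey gone) → extinct.
Round 2: C (all prey gone), B (all prey gone), E (all prey gone), F (all prey gone) → extinct.
Round 3: G (all prey gone), D (all prey gone) → extinct.
No further losses. Total secondary extinctions: 10.

10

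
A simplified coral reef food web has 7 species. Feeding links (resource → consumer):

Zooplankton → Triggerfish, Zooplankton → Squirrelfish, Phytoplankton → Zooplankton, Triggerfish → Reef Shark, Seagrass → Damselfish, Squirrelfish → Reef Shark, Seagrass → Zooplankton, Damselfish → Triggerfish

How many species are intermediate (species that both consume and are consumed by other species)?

Intermediate species (has both prey and predators): Zooplankton, Damselfish, Triggerfish, Squirrelfish.
Count: 4.

4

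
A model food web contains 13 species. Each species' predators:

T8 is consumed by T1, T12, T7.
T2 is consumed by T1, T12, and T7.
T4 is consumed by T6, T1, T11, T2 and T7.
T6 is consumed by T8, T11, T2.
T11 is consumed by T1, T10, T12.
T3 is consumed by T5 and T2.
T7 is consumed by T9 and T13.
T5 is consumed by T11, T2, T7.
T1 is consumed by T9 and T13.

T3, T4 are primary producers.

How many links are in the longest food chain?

One longest chain: T3 → T5 → T2 → T7 → T9.
It has 5 species and 4 links.

4 links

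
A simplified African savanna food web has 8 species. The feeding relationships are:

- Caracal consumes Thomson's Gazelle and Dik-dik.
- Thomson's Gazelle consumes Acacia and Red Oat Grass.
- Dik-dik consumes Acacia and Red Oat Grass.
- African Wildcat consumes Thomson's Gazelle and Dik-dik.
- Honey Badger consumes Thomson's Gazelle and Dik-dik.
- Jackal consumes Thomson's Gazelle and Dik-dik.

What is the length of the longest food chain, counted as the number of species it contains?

One longest chain: Acacia → Dik-dik → Jackal.
It has 3 species and 2 links.

3 species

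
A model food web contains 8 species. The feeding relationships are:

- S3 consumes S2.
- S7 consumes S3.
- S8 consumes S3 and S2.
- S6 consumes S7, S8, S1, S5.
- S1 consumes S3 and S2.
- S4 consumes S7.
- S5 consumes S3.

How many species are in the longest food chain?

4 species

One longest chain: S2 → S3 → S8 → S6.
It has 4 species and 3 links.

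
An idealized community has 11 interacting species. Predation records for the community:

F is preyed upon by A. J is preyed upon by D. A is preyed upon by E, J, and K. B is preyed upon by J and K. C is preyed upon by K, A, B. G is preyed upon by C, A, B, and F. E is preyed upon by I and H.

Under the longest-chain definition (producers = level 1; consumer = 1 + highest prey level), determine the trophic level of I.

Trophic level 5

G is a producer → level 1.
C eats G → level 2.
A eats C (level 2); other prey at levels: G 1, F 2 → level 3.
E eats A → level 4.
I eats E → level 5.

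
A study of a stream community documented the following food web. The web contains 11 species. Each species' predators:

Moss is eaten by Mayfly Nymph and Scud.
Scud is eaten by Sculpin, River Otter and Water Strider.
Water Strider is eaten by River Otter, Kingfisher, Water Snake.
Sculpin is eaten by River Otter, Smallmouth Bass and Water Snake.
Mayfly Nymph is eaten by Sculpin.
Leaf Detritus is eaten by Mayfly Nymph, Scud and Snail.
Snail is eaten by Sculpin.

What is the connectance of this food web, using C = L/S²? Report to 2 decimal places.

C = 0.13

The web has S = 11 species and L = 16 feeding links.
C = L / S² = 16 / 121 = 0.1322 ≈ 0.13.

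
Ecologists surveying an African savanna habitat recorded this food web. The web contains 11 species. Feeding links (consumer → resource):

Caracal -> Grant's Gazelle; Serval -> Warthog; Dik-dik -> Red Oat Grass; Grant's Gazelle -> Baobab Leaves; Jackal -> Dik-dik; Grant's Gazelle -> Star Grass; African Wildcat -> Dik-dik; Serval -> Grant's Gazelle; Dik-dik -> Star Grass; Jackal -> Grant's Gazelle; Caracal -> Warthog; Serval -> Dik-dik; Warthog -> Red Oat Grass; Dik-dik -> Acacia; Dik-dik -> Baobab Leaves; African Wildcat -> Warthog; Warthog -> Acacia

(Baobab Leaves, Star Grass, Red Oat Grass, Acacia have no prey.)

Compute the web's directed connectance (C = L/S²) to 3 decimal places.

The web has S = 11 species and L = 17 feeding links.
C = L / S² = 17 / 121 = 0.1405 ≈ 0.140.

C = 0.140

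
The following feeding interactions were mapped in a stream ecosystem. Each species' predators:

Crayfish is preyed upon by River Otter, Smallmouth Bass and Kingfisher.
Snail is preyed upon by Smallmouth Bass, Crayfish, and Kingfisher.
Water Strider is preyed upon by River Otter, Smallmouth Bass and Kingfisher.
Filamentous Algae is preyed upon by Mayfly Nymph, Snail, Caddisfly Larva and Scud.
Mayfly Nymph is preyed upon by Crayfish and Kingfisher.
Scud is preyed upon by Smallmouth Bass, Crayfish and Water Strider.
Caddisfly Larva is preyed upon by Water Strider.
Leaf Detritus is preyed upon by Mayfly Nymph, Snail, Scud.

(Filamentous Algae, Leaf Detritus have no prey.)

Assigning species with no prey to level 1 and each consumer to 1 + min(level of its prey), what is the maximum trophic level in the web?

Basal resources (level 1): Filamentous Algae, Leaf Detritus.
Following each consumer down to its lowest-level prey: Filamentous Algae → Caddisfly Larva → Water Strider → River Otter (levels 1 through 4).
All prey of River Otter (Water Strider 3, Crayfish 3) are at level 3 or above, so River Otter is at level 1 + 3 = 4.
Every consumer has at least one prey at level 3 or below, so none exceeds level 4.

4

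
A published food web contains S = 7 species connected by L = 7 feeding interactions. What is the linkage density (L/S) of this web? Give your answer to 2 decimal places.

L/S = 1.00

There are L = 7 links among S = 7 species.
L/S = 7/7 = 1.0000 ≈ 1.00.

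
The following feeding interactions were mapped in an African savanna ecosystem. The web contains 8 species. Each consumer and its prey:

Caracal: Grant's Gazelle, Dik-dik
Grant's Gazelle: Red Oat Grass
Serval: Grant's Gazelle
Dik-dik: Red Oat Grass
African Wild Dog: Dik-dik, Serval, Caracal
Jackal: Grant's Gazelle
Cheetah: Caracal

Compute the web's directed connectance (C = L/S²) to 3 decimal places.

The web has S = 8 species and L = 10 feeding links.
C = L / S² = 10 / 64 = 0.1562 ≈ 0.156.

C = 0.156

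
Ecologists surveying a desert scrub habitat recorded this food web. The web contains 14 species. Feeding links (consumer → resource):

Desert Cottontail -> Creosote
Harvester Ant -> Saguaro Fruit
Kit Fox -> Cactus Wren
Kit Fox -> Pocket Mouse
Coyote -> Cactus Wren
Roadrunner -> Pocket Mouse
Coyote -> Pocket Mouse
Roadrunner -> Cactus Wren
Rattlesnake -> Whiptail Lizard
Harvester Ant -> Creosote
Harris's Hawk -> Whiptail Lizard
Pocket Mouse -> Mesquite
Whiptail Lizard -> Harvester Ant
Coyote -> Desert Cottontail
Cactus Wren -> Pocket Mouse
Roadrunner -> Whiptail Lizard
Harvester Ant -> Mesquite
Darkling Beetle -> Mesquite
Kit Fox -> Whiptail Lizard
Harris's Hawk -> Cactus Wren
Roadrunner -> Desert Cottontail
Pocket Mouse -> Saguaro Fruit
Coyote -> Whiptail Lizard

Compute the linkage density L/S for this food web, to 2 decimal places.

L/S = 1.64

There are L = 23 links among S = 14 species.
L/S = 23/14 = 1.6429 ≈ 1.64.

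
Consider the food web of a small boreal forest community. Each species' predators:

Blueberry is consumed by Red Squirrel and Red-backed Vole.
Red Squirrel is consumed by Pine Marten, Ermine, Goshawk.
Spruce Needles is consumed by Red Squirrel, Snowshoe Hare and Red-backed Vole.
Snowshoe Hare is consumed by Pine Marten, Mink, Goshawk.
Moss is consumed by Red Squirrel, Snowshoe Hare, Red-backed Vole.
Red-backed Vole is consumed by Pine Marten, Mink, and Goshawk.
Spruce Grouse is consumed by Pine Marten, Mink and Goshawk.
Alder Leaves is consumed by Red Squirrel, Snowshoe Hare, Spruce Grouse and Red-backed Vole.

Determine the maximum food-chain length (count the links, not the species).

One longest chain: Blueberry → Red Squirrel → Ermine.
It has 3 species and 2 links.

2 links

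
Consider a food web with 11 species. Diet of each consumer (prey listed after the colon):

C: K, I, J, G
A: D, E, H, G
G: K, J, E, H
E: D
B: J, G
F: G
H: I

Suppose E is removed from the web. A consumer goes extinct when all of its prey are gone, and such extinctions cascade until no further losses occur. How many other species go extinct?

Remove E.
Every predator of it retains at least one other prey: G still has K, J, H; A still has D, H, G.
No consumer loses all prey, so no secondary extinctions occur.

0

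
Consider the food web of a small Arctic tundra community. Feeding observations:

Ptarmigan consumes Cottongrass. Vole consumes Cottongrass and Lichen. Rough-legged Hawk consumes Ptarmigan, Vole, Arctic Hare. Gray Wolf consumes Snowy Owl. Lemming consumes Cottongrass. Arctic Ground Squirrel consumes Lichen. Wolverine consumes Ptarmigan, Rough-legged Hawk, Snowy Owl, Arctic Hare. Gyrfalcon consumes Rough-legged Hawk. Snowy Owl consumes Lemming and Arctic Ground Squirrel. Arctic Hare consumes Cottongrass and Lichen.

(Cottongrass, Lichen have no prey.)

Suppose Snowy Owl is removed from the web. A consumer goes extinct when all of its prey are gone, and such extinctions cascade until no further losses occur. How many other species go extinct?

Remove Snowy Owl.
Round 1: Gray Wolf (all prey gone) → extinct.
No further losses. Total secondary extinctions: 1.

1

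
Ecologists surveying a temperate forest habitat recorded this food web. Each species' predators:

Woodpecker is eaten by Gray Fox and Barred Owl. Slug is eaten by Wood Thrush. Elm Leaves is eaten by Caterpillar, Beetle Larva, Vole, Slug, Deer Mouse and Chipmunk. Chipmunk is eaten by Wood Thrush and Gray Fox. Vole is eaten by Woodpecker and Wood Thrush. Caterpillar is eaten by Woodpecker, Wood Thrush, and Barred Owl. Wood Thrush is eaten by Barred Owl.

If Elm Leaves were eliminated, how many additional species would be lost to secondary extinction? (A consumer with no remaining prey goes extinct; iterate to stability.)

10

Remove Elm Leaves.
Round 1: Slug (all prey gone), Caterpillar (all prey gone), Beetle Larva (all prey gone), Vole (all prey gone), Chipmunk (all prey gone), Deer Mouse (all prey gone) → extinct.
Round 2: Woodpecker (all prey gone), Wood Thrush (all prey gone) → extinct.
Round 3: Gray Fox (all prey gone), Barred Owl (all prey gone) → extinct.
No further losses. Total secondary extinctions: 10.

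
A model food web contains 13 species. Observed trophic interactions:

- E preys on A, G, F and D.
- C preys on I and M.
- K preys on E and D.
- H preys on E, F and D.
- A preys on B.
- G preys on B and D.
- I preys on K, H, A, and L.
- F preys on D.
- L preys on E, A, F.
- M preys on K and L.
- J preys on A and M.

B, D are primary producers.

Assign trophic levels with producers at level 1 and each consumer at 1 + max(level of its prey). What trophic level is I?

D is a producer → level 1.
F eats D → level 2.
E eats F (level 2); other prey at levels: D 1, G 2, A 2 → level 3.
L eats E (level 3); other prey at levels: F 2, A 2 → level 4.
I eats L (level 4); other prey at levels: A 2, H 4, K 4 → level 5.

Trophic level 5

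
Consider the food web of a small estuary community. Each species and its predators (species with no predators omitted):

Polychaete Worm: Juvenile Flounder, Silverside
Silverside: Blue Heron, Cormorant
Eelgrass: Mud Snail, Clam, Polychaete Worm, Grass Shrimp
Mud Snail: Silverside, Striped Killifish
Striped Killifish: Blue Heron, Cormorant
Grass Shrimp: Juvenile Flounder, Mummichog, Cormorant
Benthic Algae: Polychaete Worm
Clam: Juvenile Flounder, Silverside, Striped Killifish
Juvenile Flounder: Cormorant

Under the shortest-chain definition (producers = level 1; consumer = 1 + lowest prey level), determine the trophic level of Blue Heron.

Eelgrass is a producer → level 1.
Mud Snail eats Eelgrass → level 2.
Silverside eats Mud Snail → level 3.
Blue Heron eats Silverside → level 4.
No prey of Blue Heron is below level 3, so 4 is the minimum.

Trophic level 4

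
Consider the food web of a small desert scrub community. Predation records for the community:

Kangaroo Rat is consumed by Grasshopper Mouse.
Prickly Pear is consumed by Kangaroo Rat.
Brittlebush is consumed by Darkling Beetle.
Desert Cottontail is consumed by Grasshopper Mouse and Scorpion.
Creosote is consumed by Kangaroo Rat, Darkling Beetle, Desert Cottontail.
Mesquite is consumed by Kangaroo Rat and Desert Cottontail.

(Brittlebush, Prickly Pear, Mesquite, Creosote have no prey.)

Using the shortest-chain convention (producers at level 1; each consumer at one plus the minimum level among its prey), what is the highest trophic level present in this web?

Producers (level 1): Brittlebush, Prickly Pear, Mesquite, Creosote.
Following each consumer down to its lowest-level prey: Mesquite → Desert Cottontail → Scorpion (levels 1 through 3).
All prey of Scorpion (Desert Cottontail 2) are at level 2 or above, so Scorpion is at level 1 + 2 = 3.
Every consumer has at least one prey at level 2 or below, so none exceeds level 3.

3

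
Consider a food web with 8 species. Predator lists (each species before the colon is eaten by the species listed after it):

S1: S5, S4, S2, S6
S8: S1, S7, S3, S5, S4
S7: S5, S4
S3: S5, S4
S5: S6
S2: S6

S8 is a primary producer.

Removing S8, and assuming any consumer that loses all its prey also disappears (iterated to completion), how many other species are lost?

Remove S8.
Round 1: S1 (all prey gone), S7 (all prey gone), S3 (all prey gone) → extinct.
Round 2: S5 (all prey gone), S4 (all prey gone), S2 (all prey gone) → extinct.
Round 3: S6 (all prey gone) → extinct.
No further losses. Total secondary extinctions: 7.

7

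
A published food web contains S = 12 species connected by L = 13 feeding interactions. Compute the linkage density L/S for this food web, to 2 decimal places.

L/S = 1.08

There are L = 13 links among S = 12 species.
L/S = 13/12 = 1.0833 ≈ 1.08.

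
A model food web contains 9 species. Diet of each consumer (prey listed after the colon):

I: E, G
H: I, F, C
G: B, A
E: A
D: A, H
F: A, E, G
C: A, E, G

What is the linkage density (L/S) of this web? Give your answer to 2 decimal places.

There are L = 16 links among S = 9 species.
L/S = 16/9 = 1.7778 ≈ 1.78.

L/S = 1.78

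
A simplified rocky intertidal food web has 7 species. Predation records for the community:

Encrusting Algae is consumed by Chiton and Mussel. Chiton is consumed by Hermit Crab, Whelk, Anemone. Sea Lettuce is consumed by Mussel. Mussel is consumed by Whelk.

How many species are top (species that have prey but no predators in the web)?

Top species (has prey, but nothing eats it): Hermit Crab, Whelk, Anemone.
Count: 3.

3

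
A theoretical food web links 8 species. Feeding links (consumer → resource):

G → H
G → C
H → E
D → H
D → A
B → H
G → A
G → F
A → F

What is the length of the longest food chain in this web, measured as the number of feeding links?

2 links

One longest chain: E → H → B.
It has 3 species and 2 links.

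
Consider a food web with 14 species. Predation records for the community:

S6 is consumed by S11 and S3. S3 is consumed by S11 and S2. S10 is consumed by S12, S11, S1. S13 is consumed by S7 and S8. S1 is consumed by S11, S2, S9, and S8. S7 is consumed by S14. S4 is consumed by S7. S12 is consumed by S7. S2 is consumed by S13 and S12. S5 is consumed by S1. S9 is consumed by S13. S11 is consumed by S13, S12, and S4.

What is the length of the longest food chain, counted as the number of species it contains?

6 species

One longest chain: S10 → S1 → S11 → S13 → S7 → S14.
It has 6 species and 5 links.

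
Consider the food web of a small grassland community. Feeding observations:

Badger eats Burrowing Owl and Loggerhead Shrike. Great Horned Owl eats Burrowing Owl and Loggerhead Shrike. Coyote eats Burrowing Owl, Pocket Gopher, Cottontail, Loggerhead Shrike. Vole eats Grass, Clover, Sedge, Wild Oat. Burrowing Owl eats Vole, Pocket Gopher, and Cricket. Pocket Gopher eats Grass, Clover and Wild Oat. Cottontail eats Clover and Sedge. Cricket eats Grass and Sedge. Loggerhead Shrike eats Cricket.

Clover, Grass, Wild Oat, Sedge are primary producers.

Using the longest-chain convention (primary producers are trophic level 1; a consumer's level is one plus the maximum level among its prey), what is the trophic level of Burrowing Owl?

Clover is a producer → level 1.
Pocket Gopher eats Clover (level 1); other prey at levels: Grass 1, Wild Oat 1 → level 2.
Burrowing Owl eats Pocket Gopher (level 2); other prey at levels: Cricket 2, Vole 2 → level 3.

Trophic level 3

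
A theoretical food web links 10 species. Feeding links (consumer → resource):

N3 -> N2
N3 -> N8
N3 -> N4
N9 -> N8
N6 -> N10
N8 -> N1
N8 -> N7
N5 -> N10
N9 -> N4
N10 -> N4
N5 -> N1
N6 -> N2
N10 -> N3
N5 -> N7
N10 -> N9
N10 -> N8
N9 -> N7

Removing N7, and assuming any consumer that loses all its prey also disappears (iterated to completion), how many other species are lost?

0

Remove N7.
Every predator of it retains at least one other prey: N8 still has N1; N9 still has N4, N8; N5 still has N1, N10.
No consumer loses all prey, so no secondary extinctions occur.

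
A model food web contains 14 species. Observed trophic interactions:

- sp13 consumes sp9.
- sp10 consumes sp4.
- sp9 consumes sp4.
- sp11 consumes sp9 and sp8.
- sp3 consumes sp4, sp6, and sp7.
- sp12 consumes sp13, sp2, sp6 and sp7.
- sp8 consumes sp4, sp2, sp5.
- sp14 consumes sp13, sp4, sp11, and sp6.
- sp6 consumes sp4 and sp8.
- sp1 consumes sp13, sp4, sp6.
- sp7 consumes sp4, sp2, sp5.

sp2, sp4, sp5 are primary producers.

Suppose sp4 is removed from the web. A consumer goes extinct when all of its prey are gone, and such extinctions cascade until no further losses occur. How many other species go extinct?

Remove sp4.
Round 1: sp9 (all prey gone), sp10 (all prey gone) → extinct.
Round 2: sp13 (all prey gone) → extinct.
No further losses. Total secondary extinctions: 3.

3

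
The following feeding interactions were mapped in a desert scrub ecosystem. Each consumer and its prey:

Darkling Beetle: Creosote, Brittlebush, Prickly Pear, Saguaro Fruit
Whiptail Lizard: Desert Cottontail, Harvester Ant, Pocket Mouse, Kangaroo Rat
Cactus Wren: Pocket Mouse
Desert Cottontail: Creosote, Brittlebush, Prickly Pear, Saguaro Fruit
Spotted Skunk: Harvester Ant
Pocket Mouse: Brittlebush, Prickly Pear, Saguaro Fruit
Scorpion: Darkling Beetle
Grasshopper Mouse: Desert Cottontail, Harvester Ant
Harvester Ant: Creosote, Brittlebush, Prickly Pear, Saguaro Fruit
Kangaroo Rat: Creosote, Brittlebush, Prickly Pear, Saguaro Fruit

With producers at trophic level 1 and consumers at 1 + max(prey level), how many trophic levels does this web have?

3

Producers (level 1): Creosote, Brittlebush, Prickly Pear, Saguaro Fruit.
Brittlebush → Pocket Mouse → Cactus Wren gives Cactus Wren level 3.
No species has a prey at level 3, so no species reaches level 4.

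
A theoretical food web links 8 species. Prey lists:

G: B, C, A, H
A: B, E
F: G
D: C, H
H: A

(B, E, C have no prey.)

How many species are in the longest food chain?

5 species

One longest chain: B → A → H → G → F.
It has 5 species and 4 links.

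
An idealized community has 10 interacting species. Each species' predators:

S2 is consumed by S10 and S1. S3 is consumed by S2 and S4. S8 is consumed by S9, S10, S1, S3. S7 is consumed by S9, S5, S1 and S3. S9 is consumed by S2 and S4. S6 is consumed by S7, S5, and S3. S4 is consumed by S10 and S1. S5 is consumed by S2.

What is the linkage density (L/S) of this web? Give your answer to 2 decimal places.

L/S = 2.00

There are L = 20 links among S = 10 species.
L/S = 20/10 = 2.0000 ≈ 2.00.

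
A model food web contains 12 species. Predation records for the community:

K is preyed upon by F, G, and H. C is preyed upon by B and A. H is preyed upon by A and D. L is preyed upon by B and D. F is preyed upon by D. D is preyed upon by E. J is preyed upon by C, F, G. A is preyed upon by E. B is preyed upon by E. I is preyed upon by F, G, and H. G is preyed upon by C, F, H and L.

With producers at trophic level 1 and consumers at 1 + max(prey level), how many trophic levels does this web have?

5

Producers (level 1): I, J, K.
I → G → H → A → E gives E level 5.
No species has a prey at level 5, so no species reaches level 6.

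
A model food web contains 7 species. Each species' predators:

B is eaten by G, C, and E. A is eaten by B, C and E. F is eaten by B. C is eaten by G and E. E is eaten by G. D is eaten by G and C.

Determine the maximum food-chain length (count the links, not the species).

One longest chain: A → B → C → E → G.
It has 5 species and 4 links.

4 links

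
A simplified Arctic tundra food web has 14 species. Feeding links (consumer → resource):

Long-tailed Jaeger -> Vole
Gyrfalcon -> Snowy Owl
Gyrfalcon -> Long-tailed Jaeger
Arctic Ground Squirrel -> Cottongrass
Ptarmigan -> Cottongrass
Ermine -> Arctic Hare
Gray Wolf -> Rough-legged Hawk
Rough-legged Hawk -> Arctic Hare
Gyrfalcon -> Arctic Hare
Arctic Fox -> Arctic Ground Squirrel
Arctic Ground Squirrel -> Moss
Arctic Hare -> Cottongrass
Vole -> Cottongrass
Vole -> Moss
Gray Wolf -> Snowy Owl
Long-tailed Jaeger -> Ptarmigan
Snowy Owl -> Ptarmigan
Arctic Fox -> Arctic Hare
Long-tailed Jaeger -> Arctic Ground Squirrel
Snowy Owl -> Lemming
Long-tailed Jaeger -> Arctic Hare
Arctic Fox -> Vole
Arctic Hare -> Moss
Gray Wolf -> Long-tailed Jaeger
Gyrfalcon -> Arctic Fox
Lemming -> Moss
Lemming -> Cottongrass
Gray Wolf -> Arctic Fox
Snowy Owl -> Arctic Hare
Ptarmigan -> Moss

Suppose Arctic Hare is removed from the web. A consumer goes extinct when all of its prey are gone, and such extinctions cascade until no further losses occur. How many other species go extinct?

Remove Arctic Hare.
Round 1: Rough-legged Hawk (all prey gone), Ermine (all prey gone) → extinct.
No further losses. Total secondary extinctions: 2.

2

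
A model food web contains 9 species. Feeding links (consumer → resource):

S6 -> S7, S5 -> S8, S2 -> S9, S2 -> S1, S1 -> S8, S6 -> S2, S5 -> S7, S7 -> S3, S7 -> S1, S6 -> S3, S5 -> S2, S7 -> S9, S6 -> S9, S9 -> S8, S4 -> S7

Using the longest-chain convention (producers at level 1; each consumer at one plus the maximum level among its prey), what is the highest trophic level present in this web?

Producers (level 1): S3, S8.
S8 → S9 → S7 → S5 gives S5 level 4.
No species has a prey at level 4, so no species reaches level 5.

4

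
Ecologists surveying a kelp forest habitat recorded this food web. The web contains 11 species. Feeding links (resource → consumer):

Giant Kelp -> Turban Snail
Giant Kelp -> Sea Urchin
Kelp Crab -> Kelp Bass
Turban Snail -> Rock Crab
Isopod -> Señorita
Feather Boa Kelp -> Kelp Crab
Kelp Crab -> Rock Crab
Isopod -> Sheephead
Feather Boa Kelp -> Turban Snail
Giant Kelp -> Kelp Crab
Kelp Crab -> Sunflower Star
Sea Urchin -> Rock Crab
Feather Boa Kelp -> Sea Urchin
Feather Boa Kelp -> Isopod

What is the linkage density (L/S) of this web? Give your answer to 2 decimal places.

There are L = 14 links among S = 11 species.
L/S = 14/11 = 1.2727 ≈ 1.27.

L/S = 1.27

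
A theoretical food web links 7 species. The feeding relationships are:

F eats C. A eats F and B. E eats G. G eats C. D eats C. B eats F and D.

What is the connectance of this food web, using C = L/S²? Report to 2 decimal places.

The web has S = 7 species and L = 8 feeding links.
C = L / S² = 8 / 49 = 0.1633 ≈ 0.16.

C = 0.16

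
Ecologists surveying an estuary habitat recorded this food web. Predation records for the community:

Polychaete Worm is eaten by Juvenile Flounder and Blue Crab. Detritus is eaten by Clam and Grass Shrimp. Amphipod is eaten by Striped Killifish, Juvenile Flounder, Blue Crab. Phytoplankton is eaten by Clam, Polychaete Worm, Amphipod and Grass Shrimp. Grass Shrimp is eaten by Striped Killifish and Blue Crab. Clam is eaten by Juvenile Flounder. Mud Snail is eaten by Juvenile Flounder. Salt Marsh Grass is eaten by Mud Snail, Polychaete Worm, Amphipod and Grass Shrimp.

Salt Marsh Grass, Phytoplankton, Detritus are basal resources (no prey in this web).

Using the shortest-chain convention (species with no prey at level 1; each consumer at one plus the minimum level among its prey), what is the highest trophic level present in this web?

3

Basal resources (level 1): Salt Marsh Grass, Phytoplankton, Detritus.
Following each consumer down to its lowest-level prey: Salt Marsh Grass → Grass Shrimp → Striped Killifish (levels 1 through 3).
All prey of Striped Killifish (Grass Shrimp 2, Amphipod 2) are at level 2 or above, so Striped Killifish is at level 1 + 2 = 3.
Every consumer has at least one prey at level 2 or below, so none exceeds level 3.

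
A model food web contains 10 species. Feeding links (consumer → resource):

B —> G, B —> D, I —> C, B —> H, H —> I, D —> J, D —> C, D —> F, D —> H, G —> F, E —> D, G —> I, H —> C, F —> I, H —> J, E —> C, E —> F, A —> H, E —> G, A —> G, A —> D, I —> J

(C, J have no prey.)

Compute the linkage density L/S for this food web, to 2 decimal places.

L/S = 2.20

There are L = 22 links among S = 10 species.
L/S = 22/10 = 2.2000 ≈ 2.20.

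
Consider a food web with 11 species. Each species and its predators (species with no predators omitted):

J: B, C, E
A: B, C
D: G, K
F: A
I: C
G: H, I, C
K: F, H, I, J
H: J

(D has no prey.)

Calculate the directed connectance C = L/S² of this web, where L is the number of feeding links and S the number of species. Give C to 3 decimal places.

C = 0.140

The web has S = 11 species and L = 17 feeding links.
C = L / S² = 17 / 121 = 0.1405 ≈ 0.140.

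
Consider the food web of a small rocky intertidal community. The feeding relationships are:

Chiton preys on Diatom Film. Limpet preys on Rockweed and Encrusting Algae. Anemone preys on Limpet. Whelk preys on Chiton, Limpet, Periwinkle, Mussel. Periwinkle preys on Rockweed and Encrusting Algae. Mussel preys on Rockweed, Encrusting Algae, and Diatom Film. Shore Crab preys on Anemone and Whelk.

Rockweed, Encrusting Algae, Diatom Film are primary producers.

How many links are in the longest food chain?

One longest chain: Rockweed → Mussel → Whelk → Shore Crab.
It has 4 species and 3 links.

3 links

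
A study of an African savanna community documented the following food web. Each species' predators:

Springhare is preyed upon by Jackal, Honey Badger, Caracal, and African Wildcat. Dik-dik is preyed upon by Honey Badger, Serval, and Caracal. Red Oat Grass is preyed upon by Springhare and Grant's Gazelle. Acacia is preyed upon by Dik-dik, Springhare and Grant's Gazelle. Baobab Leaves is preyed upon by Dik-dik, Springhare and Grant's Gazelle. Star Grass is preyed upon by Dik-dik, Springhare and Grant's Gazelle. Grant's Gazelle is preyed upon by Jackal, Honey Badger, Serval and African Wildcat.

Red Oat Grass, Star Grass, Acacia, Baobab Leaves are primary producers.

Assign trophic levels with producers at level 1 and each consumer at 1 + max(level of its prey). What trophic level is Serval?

Trophic level 3

Red Oat Grass is a producer → level 1.
Grant's Gazelle eats Red Oat Grass (level 1); other prey at levels: Star Grass 1, Acacia 1, Baobab Leaves 1 → level 2.
Serval eats Grant's Gazelle (level 2); other prey at levels: Dik-dik 2 → level 3.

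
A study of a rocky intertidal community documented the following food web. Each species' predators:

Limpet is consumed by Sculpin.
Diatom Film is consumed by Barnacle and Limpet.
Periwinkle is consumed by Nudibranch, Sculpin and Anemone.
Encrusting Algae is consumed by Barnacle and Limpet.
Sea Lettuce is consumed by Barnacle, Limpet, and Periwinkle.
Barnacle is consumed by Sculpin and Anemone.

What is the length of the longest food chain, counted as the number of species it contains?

One longest chain: Sea Lettuce → Barnacle → Anemone.
It has 3 species and 2 links.

3 species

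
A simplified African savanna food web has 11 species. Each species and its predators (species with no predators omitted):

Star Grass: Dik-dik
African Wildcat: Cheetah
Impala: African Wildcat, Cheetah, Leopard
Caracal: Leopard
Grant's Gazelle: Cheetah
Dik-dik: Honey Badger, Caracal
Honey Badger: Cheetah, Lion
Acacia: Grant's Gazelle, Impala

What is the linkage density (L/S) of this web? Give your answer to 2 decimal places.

L/S = 1.18

There are L = 13 links among S = 11 species.
L/S = 13/11 = 1.1818 ≈ 1.18.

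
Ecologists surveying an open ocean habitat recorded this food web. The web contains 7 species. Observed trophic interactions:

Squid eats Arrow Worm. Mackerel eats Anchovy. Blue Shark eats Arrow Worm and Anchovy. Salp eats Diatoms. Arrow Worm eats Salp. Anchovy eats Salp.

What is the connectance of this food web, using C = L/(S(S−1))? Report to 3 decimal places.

The web has S = 7 species and L = 7 feeding links.
C = L / (S(S−1)) = 7 / 42 = 0.1667 ≈ 0.167.

C = 0.167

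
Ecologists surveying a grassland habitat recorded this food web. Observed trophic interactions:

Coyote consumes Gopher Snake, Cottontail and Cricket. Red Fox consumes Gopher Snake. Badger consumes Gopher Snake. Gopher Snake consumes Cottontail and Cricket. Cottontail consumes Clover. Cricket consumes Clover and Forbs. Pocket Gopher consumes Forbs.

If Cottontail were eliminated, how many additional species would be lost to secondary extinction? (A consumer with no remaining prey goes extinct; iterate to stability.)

Remove Cottontail.
Every predator of it retains at least one other prey: Gopher Snake still has Cricket; Coyote still has Cricket, Gopher Snake.
No consumer loses all prey, so no secondary extinctions occur.

0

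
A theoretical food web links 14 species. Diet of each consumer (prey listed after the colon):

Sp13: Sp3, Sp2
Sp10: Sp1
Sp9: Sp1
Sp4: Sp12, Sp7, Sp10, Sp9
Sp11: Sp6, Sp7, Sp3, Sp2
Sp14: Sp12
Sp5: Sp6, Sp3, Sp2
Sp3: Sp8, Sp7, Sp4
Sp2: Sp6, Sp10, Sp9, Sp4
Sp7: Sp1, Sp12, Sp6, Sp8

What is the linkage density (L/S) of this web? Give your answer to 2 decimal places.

L/S = 1.93

There are L = 27 links among S = 14 species.
L/S = 27/14 = 1.9286 ≈ 1.93.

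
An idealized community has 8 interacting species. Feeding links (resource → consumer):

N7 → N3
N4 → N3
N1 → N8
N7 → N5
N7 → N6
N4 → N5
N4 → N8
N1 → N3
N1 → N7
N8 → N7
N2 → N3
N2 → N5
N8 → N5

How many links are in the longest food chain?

3 links

One longest chain: N4 → N8 → N7 → N5.
It has 4 species and 3 links.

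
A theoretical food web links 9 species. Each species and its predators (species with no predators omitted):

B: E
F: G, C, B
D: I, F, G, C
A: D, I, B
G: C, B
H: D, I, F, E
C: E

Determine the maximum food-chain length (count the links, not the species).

One longest chain: A → D → F → G → C → E.
It has 6 species and 5 links.

5 links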